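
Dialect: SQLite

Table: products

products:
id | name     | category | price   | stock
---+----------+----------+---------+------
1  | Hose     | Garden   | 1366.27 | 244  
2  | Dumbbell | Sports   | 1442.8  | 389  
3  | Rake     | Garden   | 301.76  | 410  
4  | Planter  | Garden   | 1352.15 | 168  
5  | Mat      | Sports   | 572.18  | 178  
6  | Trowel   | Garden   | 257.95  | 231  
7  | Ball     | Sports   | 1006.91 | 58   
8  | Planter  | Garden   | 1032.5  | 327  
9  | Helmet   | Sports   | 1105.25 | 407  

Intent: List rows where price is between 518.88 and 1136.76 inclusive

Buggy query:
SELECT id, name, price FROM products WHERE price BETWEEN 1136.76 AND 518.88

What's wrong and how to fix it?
Bug: BETWEEN expects the lower bound first; with 1136.76 AND 518.88 the range is empty

Fix: Write BETWEEN 518.88 AND 1136.76

Corrected query:
SELECT id, name, price FROM products WHERE price BETWEEN 518.88 AND 1136.76

Result:
id | name    | price  
---+---------+--------
5  | Mat     | 572.18 
7  | Ball    | 1006.91
8  | Planter | 1032.5 
9  | Helmet  | 1105.25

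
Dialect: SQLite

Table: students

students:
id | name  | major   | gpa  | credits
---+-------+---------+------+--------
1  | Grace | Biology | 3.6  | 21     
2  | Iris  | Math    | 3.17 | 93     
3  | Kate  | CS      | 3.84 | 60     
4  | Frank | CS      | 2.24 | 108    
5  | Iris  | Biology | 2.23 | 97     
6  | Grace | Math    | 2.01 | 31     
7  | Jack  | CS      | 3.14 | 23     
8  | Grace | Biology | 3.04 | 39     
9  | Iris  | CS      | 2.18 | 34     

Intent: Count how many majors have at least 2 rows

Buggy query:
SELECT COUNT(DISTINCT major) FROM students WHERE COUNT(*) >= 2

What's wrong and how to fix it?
Bug: WHERE filters individual rows, not groups, so a group-level COUNT is invalid there

Fix: Use a subquery that GROUPs and filters with HAVING, then count its rows

Corrected query:
SELECT COUNT(*) FROM (SELECT major FROM students GROUP BY major HAVING COUNT(*) >= 2)

Result:
COUNT(*)
--------
3       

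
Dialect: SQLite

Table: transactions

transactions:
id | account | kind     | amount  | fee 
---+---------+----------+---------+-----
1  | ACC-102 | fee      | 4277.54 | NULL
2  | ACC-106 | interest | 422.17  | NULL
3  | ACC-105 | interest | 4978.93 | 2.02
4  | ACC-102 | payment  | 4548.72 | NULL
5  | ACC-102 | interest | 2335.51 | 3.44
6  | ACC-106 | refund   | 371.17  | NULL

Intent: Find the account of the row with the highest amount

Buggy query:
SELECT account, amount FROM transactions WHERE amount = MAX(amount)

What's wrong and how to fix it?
Bug: WHERE is evaluated per row; an aggregate over the whole table isn't defined there

Fix: Use a subquery: WHERE amount = (SELECT MAX(amount) FROM transactions)

Corrected query:
SELECT account, amount FROM transactions WHERE amount = (SELECT MAX(amount) FROM transactions)

Result:
account | amount 
--------+--------
ACC-105 | 4978.93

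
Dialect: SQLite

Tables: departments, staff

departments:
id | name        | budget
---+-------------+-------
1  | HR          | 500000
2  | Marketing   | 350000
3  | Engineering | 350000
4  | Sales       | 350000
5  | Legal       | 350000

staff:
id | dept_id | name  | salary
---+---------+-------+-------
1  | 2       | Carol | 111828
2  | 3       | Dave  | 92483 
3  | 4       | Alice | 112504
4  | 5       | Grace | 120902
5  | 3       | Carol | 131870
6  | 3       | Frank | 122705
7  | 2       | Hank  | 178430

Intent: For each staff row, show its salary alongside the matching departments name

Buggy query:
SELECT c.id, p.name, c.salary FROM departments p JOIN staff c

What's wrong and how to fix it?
Bug: JOIN with no ON clause produces a cartesian product; every staff row pairs with every departments row

Fix: Add ON c.dept_id = p.id to the JOIN

Corrected query:
SELECT c.id, p.name, c.salary FROM departments p JOIN staff c ON c.dept_id = p.id

Result:
id | name        | salary
---+-------------+-------
1  | Marketing   | 111828
2  | Engineering | 92483 
3  | Sales       | 112504
4  | Legal       | 120902
5  | Engineering | 131870
6  | Engineering | 122705
7  | Marketing   | 178430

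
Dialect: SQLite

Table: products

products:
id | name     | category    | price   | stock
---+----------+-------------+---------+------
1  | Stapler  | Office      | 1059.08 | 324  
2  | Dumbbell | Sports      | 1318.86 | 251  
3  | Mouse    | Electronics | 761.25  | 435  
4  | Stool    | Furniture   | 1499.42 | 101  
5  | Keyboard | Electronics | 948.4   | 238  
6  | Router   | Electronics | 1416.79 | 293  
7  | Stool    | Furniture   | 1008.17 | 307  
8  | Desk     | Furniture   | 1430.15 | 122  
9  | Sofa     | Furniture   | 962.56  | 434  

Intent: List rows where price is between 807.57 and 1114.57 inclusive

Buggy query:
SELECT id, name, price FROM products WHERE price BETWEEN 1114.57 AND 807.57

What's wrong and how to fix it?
Bug: The bounds are reversed; BETWEEN a AND b requires a <= b to match anything

Fix: Write BETWEEN 807.57 AND 1114.57

Corrected query:
SELECT id, name, price FROM products WHERE price BETWEEN 807.57 AND 1114.57

Result:
id | name     | price  
---+----------+--------
1  | Stapler  | 1059.08
5  | Keyboard | 948.4  
7  | Stool    | 1008.17
9  | Sofa     | 962.56 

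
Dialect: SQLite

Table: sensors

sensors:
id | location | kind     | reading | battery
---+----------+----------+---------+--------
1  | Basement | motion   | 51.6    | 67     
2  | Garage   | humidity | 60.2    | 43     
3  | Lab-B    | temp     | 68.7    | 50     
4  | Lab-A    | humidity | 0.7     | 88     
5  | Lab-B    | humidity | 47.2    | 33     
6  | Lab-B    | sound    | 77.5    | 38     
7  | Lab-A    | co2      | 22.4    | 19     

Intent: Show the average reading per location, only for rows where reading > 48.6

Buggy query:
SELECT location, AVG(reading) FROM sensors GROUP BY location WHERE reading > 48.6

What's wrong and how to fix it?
Bug: Row-level WHERE must come before GROUP BY in the clause order

Fix: Move the WHERE clause before GROUP BY

Corrected query:
SELECT location, AVG(reading) FROM sensors WHERE reading > 48.6 GROUP BY location

Result:
location | AVG(reading)
---------+-------------
Basement | 51.6        
Garage   | 60.2        
Lab-B    | 73.1        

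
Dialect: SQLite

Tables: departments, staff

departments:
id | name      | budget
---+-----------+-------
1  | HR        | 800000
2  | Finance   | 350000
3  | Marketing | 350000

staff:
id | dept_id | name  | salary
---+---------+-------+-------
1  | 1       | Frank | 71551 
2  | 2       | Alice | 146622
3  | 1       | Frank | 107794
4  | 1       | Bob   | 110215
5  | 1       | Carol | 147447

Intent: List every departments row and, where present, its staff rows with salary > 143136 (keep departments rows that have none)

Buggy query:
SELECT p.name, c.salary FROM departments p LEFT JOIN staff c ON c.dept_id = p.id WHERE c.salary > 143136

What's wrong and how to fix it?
Bug: Filtering c.salary in WHERE discards the NULL rows produced by LEFT JOIN, turning it into an inner join

Fix: Move the right-table condition into the ON clause so unmatched parents are kept

Corrected query:
SELECT p.name, c.salary FROM departments p LEFT JOIN staff c ON c.dept_id = p.id AND c.salary > 143136

Result:
name      | salary
----------+-------
HR        | 147447
Finance   | 146622
Marketing | NULL  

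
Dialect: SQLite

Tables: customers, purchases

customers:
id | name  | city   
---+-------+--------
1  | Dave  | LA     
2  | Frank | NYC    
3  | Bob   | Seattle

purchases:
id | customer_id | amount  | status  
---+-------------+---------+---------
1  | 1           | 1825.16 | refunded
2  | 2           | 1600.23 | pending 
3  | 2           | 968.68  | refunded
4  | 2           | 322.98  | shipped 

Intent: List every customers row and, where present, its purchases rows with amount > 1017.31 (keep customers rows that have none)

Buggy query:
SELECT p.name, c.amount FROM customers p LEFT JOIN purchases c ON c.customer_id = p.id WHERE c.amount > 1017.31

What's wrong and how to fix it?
Bug: A WHERE condition on the right-hand table after LEFT JOIN drops unmatched parents

Fix: Move the right-table condition into the ON clause so unmatched parents are kept

Corrected query:
SELECT p.name, c.amount FROM customers p LEFT JOIN purchases c ON c.customer_id = p.id AND c.amount > 1017.31

Result:
name  | amount 
------+--------
Dave  | 1825.16
Frank | 1600.23
Bob   | NULL   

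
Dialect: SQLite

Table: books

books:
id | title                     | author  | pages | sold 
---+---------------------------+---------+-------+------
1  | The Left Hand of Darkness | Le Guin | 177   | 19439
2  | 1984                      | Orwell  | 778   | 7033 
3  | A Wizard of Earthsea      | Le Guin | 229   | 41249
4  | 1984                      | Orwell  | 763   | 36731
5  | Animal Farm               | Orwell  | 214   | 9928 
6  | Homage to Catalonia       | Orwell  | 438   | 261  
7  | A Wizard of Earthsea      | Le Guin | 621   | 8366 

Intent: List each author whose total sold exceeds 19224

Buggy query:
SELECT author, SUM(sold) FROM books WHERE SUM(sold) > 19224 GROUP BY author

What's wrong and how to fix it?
Bug: SUM(sold) is an aggregate, but WHERE filters rows before aggregation

Fix: Use HAVING (which filters groups after aggregation) instead of WHERE

Corrected query:
SELECT author, SUM(sold) FROM books GROUP BY author HAVING SUM(sold) > 19224

Result:
author  | SUM(sold)
--------+----------
Le Guin | 69054    
Orwell  | 53953    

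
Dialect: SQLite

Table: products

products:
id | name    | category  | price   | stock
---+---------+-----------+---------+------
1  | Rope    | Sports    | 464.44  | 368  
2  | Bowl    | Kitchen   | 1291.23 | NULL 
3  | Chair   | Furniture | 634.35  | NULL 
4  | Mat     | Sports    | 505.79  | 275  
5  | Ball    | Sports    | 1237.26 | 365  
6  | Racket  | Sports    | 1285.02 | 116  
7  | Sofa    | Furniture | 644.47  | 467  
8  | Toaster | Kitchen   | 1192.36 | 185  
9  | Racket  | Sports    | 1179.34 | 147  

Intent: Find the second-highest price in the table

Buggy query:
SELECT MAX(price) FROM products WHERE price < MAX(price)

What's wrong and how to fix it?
Bug: The inner MAX is an aggregate inside WHERE, which is not allowed

Fix: Put the inner MAX in a scalar subquery

Corrected query:
SELECT MAX(price) FROM products WHERE price < (SELECT MAX(price) FROM products)

Result:
MAX(price)
----------
1285.02   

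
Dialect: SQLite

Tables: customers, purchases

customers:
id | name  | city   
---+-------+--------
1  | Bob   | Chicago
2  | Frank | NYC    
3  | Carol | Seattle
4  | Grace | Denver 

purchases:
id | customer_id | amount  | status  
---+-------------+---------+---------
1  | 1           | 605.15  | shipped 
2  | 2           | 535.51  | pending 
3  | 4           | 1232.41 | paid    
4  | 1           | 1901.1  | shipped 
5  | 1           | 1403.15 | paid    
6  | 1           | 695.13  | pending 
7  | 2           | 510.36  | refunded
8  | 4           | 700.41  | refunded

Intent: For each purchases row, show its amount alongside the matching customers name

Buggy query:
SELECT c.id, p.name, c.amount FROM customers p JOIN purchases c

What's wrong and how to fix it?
Bug: Missing join condition: each purchases row is matched to all customers rows instead of just its own

Fix: Specify the join condition linking the foreign key to the parent id

Corrected query:
SELECT c.id, p.name, c.amount FROM customers p JOIN purchases c ON c.customer_id = p.id

Result:
id | name  | amount 
---+-------+--------
1  | Bob   | 605.15 
2  | Frank | 535.51 
3  | Grace | 1232.41
4  | Bob   | 1901.1 
5  | Bob   | 1403.15
6  | Bob   | 695.13 
7  | Frank | 510.36 
8  | Grace | 700.41 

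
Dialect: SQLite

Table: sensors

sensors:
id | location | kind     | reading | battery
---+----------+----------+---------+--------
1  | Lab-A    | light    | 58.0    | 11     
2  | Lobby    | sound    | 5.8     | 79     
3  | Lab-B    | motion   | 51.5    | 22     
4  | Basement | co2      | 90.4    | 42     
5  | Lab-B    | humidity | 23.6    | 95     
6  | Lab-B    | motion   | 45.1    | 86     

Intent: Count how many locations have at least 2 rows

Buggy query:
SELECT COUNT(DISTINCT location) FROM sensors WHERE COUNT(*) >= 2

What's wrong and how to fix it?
Bug: COUNT(*) cannot appear in WHERE; the per-group count doesn't exist yet

Fix: Use a subquery that GROUPs and filters with HAVING, then count its rows

Corrected query:
SELECT COUNT(*) FROM (SELECT location FROM sensors GROUP BY location HAVING COUNT(*) >= 2)

Result:
COUNT(*)
--------
1       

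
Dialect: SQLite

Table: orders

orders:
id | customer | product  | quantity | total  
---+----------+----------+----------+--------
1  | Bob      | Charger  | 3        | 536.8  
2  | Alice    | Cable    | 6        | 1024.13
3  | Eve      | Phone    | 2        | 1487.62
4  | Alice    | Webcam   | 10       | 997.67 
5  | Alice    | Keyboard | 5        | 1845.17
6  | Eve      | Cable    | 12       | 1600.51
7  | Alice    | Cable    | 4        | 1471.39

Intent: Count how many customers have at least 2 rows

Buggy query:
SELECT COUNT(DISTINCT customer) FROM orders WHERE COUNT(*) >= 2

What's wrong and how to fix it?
Bug: WHERE filters individual rows, not groups, so a group-level COUNT is invalid there

Fix: Use a subquery that GROUPs and filters with HAVING, then count its rows

Corrected query:
SELECT COUNT(*) FROM (SELECT customer FROM orders GROUP BY customer HAVING COUNT(*) >= 2)

Result:
COUNT(*)
--------
2       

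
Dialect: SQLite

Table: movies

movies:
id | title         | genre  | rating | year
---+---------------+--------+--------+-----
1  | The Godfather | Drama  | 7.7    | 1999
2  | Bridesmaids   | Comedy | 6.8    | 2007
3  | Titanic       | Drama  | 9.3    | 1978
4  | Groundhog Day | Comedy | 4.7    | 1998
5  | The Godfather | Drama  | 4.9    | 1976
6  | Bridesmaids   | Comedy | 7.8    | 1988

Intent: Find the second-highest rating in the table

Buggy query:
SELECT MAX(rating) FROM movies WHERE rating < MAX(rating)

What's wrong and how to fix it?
Bug: MAX(rating) on the right of the comparison is an aggregate-in-WHERE error

Fix: Compute the overall MAX in a subquery, then take MAX of rows below it

Corrected query:
SELECT MAX(rating) FROM movies WHERE rating < (SELECT MAX(rating) FROM movies)

Result:
MAX(rating)
-----------
7.8        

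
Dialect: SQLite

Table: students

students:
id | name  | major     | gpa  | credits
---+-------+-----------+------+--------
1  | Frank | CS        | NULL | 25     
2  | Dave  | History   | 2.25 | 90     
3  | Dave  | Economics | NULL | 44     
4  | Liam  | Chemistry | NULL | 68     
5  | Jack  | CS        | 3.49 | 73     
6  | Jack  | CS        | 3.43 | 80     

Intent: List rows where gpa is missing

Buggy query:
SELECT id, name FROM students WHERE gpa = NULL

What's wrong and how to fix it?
Bug: '= NULL' is always unknown in SQL three-valued logic, so no rows match

Fix: Use IS NULL to test for NULL

Corrected query:
SELECT id, name FROM students WHERE gpa IS NULL

Result:
id | name 
---+------
1  | Frank
3  | Dave 
4  | Liam 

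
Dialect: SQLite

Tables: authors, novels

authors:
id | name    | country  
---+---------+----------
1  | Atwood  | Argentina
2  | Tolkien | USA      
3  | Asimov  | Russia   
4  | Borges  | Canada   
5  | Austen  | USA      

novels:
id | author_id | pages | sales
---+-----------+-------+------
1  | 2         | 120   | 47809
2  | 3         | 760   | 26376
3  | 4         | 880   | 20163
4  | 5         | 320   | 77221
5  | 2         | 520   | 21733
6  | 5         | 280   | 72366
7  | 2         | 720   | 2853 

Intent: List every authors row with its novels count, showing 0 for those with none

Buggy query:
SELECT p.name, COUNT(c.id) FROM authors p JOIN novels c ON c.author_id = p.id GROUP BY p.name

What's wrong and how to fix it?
Bug: INNER JOIN drops authors rows that have no matching novels rows

Fix: Switch to LEFT JOIN to retain unmatched parent rows

Corrected query:
SELECT p.name, COUNT(c.id) FROM authors p LEFT JOIN novels c ON c.author_id = p.id GROUP BY p.name

Result:
name    | COUNT(c.id)
--------+------------
Asimov  | 1          
Atwood  | 0          
Austen  | 2          
Borges  | 1          
Tolkien | 3          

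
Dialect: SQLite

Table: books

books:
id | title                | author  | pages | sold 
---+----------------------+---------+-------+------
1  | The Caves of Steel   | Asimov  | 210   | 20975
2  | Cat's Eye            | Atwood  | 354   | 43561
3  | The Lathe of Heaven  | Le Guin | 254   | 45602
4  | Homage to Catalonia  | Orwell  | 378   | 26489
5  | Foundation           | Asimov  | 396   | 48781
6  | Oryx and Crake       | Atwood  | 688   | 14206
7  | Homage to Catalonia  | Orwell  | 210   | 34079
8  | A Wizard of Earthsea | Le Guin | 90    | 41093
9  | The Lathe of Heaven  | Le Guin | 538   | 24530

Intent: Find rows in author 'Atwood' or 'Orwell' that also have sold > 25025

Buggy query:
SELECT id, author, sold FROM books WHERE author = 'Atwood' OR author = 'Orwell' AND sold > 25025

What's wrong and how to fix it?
Bug: Without parentheses, AND is evaluated before OR, so the sold filter only applies to the 'Orwell' branch

Fix: Group the OR with parentheses (or use IN), then AND the threshold

Corrected query:
SELECT id, author, sold FROM books WHERE (author = 'Atwood' OR author = 'Orwell') AND sold > 25025

Result:
id | author | sold 
---+--------+------
2  | Atwood | 43561
4  | Orwell | 26489
7  | Orwell | 34079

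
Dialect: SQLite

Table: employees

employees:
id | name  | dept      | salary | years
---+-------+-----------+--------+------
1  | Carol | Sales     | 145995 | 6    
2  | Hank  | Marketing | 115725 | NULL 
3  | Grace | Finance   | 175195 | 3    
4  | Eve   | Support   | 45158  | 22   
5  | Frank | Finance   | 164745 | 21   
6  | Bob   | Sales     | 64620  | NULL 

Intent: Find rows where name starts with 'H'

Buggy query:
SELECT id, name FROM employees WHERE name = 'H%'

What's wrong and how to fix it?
Bug: '=' compares the literal string including the % character; pattern matching needs LIKE

Fix: Replace '=' with LIKE so 'H%' is treated as a pattern

Corrected query:
SELECT id, name FROM employees WHERE name LIKE 'H%'

Result:
id | name
---+-----
2  | Hank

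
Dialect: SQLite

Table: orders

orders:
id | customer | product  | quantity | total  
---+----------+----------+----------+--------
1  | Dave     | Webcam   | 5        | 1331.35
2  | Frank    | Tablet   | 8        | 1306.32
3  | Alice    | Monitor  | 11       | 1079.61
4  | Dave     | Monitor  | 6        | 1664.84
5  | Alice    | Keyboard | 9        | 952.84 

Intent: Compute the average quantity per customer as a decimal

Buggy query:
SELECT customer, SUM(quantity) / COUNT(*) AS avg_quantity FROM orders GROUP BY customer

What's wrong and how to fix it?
Bug: SUM(quantity) and COUNT(*) are both integers; the division truncates the fractional part

Fix: Cast one side to REAL so the division keeps the fractional part

Corrected query:
SELECT customer, SUM(quantity) * 1.0 / COUNT(*) AS avg_quantity FROM orders GROUP BY customer

Result:
customer | avg_quantity
---------+-------------
Alice    | 10          
Dave     | 5.5         
Frank    | 8           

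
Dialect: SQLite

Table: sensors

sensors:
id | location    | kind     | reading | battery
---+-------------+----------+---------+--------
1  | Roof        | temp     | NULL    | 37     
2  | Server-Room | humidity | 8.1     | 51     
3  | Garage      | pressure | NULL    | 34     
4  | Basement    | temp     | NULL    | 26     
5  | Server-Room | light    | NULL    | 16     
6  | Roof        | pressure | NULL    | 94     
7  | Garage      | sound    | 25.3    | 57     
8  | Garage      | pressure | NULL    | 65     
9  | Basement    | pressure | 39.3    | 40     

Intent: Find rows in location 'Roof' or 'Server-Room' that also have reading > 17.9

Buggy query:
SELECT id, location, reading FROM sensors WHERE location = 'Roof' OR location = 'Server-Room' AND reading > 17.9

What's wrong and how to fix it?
Bug: AND binds tighter than OR, so this parses as location = 'Roof' OR (location = 'Server-Room' AND reading > 17.9)

Fix: Group the OR with parentheses (or use IN), then AND the threshold

Corrected query:
SELECT id, location, reading FROM sensors WHERE (location = 'Roof' OR location = 'Server-Room') AND reading > 17.9

Result:
(no rows)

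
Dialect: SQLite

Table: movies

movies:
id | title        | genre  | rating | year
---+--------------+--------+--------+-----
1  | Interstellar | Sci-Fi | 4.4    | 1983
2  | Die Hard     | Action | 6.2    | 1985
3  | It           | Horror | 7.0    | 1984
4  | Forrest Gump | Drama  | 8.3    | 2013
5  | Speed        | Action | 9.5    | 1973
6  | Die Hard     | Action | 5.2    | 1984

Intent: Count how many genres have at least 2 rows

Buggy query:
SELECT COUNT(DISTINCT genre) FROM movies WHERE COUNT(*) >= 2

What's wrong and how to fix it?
Bug: WHERE filters individual rows, not groups, so a group-level COUNT is invalid there

Fix: Use a subquery that GROUPs and filters with HAVING, then count its rows

Corrected query:
SELECT COUNT(*) FROM (SELECT genre FROM movies GROUP BY genre HAVING COUNT(*) >= 2)

Result:
COUNT(*)
--------
1       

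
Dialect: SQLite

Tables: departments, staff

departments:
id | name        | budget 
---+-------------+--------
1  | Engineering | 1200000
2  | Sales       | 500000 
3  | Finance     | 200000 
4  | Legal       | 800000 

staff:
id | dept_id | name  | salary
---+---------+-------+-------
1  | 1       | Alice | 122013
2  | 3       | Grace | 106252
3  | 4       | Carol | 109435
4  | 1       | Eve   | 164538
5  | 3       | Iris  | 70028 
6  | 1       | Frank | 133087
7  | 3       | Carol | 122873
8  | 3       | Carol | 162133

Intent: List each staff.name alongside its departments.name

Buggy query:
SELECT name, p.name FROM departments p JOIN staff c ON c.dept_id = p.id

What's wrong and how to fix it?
Bug: 'name' exists in both joined tables, so the database can't tell which one is meant

Fix: Prefix ambiguous columns with the table alias

Corrected query:
SELECT c.name, p.name FROM departments p JOIN staff c ON c.dept_id = p.id

Result:
name  | name       
------+------------
Alice | Engineering
Grace | Finance    
Carol | Legal      
Eve   | Engineering
Iris  | Finance    
Frank | Engineering
Carol | Finance    
Carol | Finance    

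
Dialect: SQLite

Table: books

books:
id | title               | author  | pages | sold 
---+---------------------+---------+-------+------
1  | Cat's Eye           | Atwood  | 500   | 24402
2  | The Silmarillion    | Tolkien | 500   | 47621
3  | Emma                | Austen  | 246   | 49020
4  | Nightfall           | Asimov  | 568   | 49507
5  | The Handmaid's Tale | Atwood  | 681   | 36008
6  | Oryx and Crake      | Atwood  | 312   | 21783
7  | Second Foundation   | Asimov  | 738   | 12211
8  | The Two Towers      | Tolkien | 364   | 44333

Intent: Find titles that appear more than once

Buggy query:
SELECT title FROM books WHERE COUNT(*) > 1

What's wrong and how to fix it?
Bug: WHERE can't reference COUNT(*); aggregates are computed after WHERE

Fix: GROUP BY title, then filter groups with HAVING COUNT(*) > 1

Corrected query:
SELECT title FROM books GROUP BY title HAVING COUNT(*) > 1

Result:
(no rows)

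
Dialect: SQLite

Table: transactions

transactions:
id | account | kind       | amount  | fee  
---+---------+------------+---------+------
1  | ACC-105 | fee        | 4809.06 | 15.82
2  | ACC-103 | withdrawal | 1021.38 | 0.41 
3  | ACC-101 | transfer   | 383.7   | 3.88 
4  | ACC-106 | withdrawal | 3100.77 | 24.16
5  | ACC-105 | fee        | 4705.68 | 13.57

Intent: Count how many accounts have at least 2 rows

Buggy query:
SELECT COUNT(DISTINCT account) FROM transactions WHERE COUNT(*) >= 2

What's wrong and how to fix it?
Bug: WHERE filters individual rows, not groups, so a group-level COUNT is invalid there

Fix: Use a subquery that GROUPs and filters with HAVING, then count its rows

Corrected query:
SELECT COUNT(*) FROM (SELECT account FROM transactions GROUP BY account HAVING COUNT(*) >= 2)

Result:
COUNT(*)
--------
1       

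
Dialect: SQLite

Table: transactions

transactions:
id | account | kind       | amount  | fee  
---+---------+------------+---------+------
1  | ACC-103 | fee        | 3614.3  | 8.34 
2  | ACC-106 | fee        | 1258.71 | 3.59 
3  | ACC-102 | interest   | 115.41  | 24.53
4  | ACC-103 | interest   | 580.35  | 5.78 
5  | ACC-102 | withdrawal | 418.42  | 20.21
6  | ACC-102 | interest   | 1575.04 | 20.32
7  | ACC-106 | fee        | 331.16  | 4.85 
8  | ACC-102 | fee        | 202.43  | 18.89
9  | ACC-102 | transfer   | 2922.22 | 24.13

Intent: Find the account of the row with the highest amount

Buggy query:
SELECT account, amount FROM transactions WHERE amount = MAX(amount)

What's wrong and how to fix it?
Bug: WHERE is evaluated per row; an aggregate over the whole table isn't defined there

Fix: Wrap MAX in a scalar subquery so WHERE compares against a single value

Corrected query:
SELECT account, amount FROM transactions WHERE amount = (SELECT MAX(amount) FROM transactions)

Result:
account | amount
--------+-------
ACC-103 | 3614.3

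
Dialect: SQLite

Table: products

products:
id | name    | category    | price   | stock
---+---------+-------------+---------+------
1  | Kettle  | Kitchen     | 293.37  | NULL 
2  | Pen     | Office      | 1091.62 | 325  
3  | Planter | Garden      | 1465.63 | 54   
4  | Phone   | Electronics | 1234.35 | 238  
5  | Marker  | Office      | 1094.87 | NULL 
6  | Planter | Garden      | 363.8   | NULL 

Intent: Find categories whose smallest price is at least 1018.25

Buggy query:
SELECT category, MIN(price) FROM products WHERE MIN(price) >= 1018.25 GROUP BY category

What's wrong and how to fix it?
Bug: Aggregates like MIN are computed per group after WHERE runs

Fix: Replace WHERE with HAVING after the GROUP BY

Corrected query:
SELECT category, MIN(price) FROM products GROUP BY category HAVING MIN(price) >= 1018.25

Result:
category    | MIN(price)
------------+-----------
Electronics | 1234.35   
Office      | 1091.62   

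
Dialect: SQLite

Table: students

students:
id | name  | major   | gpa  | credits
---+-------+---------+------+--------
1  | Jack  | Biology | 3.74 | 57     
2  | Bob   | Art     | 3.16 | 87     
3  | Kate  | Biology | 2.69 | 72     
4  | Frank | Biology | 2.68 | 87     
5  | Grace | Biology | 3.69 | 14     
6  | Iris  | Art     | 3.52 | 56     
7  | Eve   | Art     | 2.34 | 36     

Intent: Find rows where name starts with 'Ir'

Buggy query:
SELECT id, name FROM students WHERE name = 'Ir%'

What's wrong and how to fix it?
Bug: '=' compares the literal string including the % character; pattern matching needs LIKE

Fix: Use LIKE for wildcard pattern matching

Corrected query:
SELECT id, name FROM students WHERE name LIKE 'Ir%'

Result:
id | name
---+-----
6  | Iris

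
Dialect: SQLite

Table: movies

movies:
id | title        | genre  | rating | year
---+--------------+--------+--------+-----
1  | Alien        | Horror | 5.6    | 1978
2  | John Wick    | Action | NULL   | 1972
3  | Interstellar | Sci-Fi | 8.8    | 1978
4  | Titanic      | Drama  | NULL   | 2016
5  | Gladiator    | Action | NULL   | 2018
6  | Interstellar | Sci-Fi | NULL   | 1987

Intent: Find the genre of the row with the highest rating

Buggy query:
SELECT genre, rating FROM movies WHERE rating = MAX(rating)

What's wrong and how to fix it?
Bug: MAX(rating) is an aggregate and cannot be used directly in WHERE

Fix: Wrap MAX in a scalar subquery so WHERE compares against a single value

Corrected query:
SELECT genre, rating FROM movies WHERE rating = (SELECT MAX(rating) FROM movies)

Result:
genre  | rating
-------+-------
Sci-Fi | 8.8   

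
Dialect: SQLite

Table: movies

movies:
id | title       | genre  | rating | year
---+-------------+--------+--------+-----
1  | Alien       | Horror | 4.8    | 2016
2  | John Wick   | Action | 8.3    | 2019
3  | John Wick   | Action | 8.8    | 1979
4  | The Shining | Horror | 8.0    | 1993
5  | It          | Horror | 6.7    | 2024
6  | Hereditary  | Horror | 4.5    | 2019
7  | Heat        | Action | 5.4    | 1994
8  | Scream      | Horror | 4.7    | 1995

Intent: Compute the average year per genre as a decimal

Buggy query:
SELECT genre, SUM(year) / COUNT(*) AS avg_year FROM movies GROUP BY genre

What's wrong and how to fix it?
Bug: Both operands are integers, so '/' performs integer division and truncates

Fix: Multiply by 1.0 (or CAST to REAL) to force floating-point division

Corrected query:
SELECT genre, SUM(year) * 1.0 / COUNT(*) AS avg_year FROM movies GROUP BY genre

Result:
genre  | avg_year   
-------+------------
Action | 1997.333333
Horror | 2009.4     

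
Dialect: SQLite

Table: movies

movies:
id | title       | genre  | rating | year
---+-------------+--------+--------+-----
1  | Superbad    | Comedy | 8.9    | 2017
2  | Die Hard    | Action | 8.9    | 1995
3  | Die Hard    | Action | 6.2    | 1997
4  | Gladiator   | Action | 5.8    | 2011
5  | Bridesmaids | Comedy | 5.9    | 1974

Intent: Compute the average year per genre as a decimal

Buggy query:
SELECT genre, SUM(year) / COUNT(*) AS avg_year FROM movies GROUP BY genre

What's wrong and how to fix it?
Bug: SUM(year) and COUNT(*) are both integers; the division truncates the fractional part

Fix: Cast one side to REAL so the division keeps the fractional part

Corrected query:
SELECT genre, SUM(year) * 1.0 / COUNT(*) AS avg_year FROM movies GROUP BY genre

Result:
genre  | avg_year
-------+---------
Action | 2001    
Comedy | 1995.5  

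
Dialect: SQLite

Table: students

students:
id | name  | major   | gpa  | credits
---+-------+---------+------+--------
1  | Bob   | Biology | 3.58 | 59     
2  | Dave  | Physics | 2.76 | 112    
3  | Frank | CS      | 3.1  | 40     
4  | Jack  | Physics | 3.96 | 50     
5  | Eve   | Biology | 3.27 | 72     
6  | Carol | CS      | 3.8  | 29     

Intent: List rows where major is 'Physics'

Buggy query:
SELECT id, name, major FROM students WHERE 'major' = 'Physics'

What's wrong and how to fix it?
Bug: Single quotes denote string literals in SQL; the column name is being compared as a constant string

Fix: Reference the column as major without single quotes

Corrected query:
SELECT id, name, major FROM students WHERE major = 'Physics'

Result:
id | name | major  
---+------+--------
2  | Dave | Physics
4  | Jack | Physics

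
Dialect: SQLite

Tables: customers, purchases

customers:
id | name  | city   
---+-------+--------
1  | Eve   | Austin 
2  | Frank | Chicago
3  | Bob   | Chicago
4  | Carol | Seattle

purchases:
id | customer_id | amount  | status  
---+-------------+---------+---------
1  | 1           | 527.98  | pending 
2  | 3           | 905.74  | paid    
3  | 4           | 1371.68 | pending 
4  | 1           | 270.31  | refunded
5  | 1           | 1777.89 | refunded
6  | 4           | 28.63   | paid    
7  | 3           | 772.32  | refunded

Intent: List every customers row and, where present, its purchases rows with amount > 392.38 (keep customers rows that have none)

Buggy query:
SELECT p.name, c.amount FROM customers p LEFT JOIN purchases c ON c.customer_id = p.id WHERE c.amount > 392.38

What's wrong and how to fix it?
Bug: A WHERE condition on the right-hand table after LEFT JOIN drops unmatched parents

Fix: Move the right-table condition into the ON clause so unmatched parents are kept

Corrected query:
SELECT p.name, c.amount FROM customers p LEFT JOIN purchases c ON c.customer_id = p.id AND c.amount > 392.38

Result:
name  | amount 
------+--------
Eve   | 527.98 
Eve   | 1777.89
Frank | NULL   
Bob   | 772.32 
Bob   | 905.74 
Carol | 1371.68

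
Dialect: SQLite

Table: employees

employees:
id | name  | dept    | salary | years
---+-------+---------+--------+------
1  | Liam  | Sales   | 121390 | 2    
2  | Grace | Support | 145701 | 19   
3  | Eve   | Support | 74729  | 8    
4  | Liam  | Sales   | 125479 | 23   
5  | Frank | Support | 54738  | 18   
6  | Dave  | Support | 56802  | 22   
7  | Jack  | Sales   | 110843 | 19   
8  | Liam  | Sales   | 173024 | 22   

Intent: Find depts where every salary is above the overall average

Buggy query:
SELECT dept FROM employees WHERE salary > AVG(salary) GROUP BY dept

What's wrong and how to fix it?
Bug: WHERE evaluates per row before aggregation, so AVG() is unavailable

Fix: Use a subquery for AVG and a HAVING MIN(...) filter so the condition holds for every row in the group

Corrected query:
SELECT dept FROM employees GROUP BY dept HAVING MIN(salary) > (SELECT AVG(salary) FROM employees)

Result:
dept 
-----
Sales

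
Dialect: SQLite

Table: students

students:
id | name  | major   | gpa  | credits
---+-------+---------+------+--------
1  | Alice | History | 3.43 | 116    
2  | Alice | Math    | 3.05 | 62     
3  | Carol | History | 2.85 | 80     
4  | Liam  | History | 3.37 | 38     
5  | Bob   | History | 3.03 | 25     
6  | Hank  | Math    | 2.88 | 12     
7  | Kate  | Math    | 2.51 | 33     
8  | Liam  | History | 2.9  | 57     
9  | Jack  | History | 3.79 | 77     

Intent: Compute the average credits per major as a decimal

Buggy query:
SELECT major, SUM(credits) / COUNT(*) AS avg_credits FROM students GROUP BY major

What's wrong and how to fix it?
Bug: Both operands are integers, so '/' performs integer division and truncates

Fix: Cast one side to REAL so the division keeps the fractional part

Corrected query:
SELECT major, SUM(credits) * 1.0 / COUNT(*) AS avg_credits FROM students GROUP BY major

Result:
major   | avg_credits
--------+------------
History | 65.5       
Math    | 35.666667  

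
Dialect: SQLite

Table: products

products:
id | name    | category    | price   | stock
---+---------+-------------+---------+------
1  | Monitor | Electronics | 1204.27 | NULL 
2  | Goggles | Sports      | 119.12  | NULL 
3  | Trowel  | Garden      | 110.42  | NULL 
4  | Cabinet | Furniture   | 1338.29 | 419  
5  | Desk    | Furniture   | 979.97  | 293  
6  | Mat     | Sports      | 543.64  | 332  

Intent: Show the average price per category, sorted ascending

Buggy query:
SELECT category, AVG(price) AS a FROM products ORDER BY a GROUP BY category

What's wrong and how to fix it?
Bug: GROUP BY must precede ORDER BY

Fix: Move ORDER BY to the end, after GROUP BY

Corrected query:
SELECT category, AVG(price) AS a FROM products GROUP BY category ORDER BY a

Result:
category    | a      
------------+--------
Garden      | 110.42 
Sports      | 331.38 
Furniture   | 1159.13
Electronics | 1204.27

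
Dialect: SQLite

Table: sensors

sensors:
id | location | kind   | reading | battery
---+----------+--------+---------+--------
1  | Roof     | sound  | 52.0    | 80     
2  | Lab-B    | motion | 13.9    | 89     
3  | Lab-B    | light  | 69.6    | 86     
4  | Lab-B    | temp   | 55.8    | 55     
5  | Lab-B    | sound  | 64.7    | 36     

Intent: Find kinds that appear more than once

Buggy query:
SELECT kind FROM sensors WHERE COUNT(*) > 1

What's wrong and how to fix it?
Bug: WHERE can't reference COUNT(*); aggregates are computed after WHERE

Fix: Group first, then use HAVING for the count condition

Corrected query:
SELECT kind FROM sensors GROUP BY kind HAVING COUNT(*) > 1

Result:
kind 
-----
sound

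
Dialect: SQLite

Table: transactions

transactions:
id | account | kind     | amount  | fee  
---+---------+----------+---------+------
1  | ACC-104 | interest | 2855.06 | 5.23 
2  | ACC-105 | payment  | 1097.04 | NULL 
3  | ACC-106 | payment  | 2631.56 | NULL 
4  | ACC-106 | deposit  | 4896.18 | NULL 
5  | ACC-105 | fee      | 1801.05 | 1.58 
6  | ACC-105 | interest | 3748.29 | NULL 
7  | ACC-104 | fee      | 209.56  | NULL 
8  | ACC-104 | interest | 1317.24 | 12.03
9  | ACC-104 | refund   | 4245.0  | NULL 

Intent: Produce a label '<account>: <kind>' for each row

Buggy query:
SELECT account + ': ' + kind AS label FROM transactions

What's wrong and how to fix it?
Bug: '+' is numeric addition; on text columns SQLite converts them to 0 instead of concatenating

Fix: Use the || operator for string concatenation

Corrected query:
SELECT account || ': ' || kind AS label FROM transactions

Result:
label            
-----------------
ACC-104: interest
ACC-105: payment 
ACC-106: payment 
ACC-106: deposit 
ACC-105: fee     
ACC-105: interest
ACC-104: fee     
ACC-104: interest
ACC-104: refund  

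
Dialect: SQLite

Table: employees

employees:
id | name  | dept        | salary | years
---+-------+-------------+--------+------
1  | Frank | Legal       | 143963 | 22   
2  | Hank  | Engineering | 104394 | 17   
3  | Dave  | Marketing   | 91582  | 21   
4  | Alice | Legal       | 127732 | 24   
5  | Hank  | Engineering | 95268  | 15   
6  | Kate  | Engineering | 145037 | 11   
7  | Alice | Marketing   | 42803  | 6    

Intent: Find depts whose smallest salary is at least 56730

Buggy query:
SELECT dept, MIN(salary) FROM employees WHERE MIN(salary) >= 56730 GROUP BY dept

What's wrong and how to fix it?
Bug: Aggregates like MIN are computed per group after WHERE runs

Fix: Use HAVING for the per-group MIN condition

Corrected query:
SELECT dept, MIN(salary) FROM employees GROUP BY dept HAVING MIN(salary) >= 56730

Result:
dept        | MIN(salary)
------------+------------
Engineering | 95268      
Legal       | 127732     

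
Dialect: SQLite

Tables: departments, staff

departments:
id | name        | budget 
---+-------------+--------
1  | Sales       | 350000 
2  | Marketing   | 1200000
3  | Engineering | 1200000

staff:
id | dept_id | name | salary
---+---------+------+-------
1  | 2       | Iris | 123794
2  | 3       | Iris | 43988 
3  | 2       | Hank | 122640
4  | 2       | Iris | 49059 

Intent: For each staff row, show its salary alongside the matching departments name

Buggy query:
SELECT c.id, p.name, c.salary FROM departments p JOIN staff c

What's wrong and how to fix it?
Bug: JOIN with no ON clause produces a cartesian product; every staff row pairs with every departments row

Fix: Add ON c.dept_id = p.id to the JOIN

Corrected query:
SELECT c.id, p.name, c.salary FROM departments p JOIN staff c ON c.dept_id = p.id

Result:
id | name        | salary
---+-------------+-------
1  | Marketing   | 123794
2  | Engineering | 43988 
3  | Marketing   | 122640
4  | Marketing   | 49059 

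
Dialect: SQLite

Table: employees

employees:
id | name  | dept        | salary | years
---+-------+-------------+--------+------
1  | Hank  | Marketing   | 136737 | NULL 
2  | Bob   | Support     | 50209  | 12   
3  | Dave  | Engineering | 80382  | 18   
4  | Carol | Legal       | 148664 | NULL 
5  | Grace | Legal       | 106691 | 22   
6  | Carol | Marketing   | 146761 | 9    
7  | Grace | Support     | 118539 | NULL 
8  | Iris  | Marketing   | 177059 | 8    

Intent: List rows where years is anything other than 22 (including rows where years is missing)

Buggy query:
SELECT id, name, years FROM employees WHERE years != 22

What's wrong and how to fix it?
Bug: Inequality against NULL is unknown, not true; rows with NULL are dropped

Fix: Add an explicit OR years IS NULL to include the missing-value rows

Corrected query:
SELECT id, name, years FROM employees WHERE years != 22 OR years IS NULL

Result:
id | name  | years
---+-------+------
1  | Hank  | NULL 
2  | Bob   | 12   
3  | Dave  | 18   
4  | Carol | NULL 
6  | Carol | 9    
7  | Grace | NULL 
8  | Iris  | 8    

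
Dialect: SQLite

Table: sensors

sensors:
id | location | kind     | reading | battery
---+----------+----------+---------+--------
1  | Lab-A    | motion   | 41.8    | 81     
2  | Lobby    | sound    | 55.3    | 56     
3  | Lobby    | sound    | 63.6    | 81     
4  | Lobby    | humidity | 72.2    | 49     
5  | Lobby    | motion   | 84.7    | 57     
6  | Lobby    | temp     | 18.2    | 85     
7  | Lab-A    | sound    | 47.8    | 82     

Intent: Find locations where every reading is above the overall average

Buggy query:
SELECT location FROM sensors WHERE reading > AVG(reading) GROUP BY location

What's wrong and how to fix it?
Bug: AVG() is an aggregate; it can't sit directly in WHERE

Fix: Compute the overall average in a scalar subquery and compare each group's MIN against it in HAVING

Corrected query:
SELECT location FROM sensors GROUP BY location HAVING MIN(reading) > (SELECT AVG(reading) FROM sensors)

Result:
(no rows)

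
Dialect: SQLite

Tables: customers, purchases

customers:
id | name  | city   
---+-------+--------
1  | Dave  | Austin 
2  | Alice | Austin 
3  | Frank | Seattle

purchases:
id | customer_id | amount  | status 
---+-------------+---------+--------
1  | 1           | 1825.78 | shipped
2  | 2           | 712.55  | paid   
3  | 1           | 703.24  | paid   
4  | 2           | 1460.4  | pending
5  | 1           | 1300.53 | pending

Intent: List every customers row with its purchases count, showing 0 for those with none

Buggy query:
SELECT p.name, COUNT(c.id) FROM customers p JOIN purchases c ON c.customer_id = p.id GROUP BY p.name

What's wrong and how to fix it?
Bug: INNER JOIN drops customers rows that have no matching purchases rows

Fix: Switch to LEFT JOIN to retain unmatched parent rows

Corrected query:
SELECT p.name, COUNT(c.id) FROM customers p LEFT JOIN purchases c ON c.customer_id = p.id GROUP BY p.name

Result:
name  | COUNT(c.id)
------+------------
Alice | 2          
Dave  | 3          
Frank | 0          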